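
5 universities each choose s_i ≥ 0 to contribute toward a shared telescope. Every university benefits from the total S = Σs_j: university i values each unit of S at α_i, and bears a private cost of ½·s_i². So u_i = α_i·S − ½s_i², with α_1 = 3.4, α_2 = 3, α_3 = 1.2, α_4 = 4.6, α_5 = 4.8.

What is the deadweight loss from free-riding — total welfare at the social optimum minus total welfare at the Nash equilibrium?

466.6

University i's FOC: ∂u_i/∂s_i = α_i − s_i = 0, so s_i* = α_i.
NE contributions = (3.4, 3, 1.2, 4.6, 4.8); S = 17.
W^NE = (Σα)·S − ½Σα_i² = 17² − ½·66.2 = 255.9.
Planner sets s_i = Σα_j = 17 for every i, so S^SO = 5·17 = 85.
W^SO = (Σα)·S^SO − ½·5·(Σα)² = (5/2)·17² = 722.5.
Deadweight loss = W^SO − W^NE = 466.6.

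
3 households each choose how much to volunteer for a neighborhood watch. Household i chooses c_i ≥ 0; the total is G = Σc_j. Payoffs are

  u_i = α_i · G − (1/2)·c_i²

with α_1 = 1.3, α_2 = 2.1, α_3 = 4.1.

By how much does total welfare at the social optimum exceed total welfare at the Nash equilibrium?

Household i's FOC: ∂u_i/∂c_i = α_i − c_i = 0, so c_i* = α_i.
NE contributions = (1.3, 2.1, 4.1); G = 7.5.
W^NE = (Σα)·G − ½Σα_i² = 7.5² − ½·22.91 = 44.795.
Planner sets c_i = Σα_j = 7.5 for every i, so G^SO = 3·7.5 = 22.5.
W^SO = (Σα)·G^SO − ½·3·(Σα)² = (3/2)·7.5² = 84.375.
Deadweight loss = W^SO − W^NE = 39.58.

39.58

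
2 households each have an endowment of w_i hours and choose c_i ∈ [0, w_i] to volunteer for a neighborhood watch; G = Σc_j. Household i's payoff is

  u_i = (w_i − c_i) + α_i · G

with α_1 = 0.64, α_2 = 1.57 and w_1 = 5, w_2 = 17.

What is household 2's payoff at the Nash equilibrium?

∂u_i/∂c_i = α_i − 1, so household i contributes w_i if α_i > 1, else 0.
α_i > 1 for i ∈ {2}; NE contributions (0, 17), G = 17.
u_2 = (17 − 17) + 1.57·17 = 26.69.

26.69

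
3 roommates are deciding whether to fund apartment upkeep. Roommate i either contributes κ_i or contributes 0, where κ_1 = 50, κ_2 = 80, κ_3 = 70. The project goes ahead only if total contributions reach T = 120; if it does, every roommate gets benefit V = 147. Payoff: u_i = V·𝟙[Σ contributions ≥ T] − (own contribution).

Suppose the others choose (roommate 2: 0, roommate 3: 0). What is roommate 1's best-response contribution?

0

Others' total = 0. Even contributing 50 gives 50 < 120: no benefit either way.
Best response: 0.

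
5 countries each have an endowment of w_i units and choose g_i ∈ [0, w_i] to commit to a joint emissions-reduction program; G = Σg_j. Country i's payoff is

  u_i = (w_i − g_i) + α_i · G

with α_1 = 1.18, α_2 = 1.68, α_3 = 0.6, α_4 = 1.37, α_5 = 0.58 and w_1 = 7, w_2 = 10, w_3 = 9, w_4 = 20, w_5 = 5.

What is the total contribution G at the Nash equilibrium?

37

∂u_i/∂g_i = α_i − 1, so country i contributes w_i if α_i > 1, else 0.
α_i > 1 for i ∈ {1, 2, 4}; NE contributions (7, 10, 0, 20, 0), G = 37.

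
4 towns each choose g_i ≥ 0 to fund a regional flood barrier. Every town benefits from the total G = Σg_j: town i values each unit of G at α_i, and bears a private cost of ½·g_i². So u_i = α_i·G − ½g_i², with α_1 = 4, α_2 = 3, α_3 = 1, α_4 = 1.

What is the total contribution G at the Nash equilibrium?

Town i's FOC: ∂u_i/∂g_i = α_i − g_i = 0, so g_i* = α_i.
NE contributions = (4, 3, 1, 1); G = 9.

9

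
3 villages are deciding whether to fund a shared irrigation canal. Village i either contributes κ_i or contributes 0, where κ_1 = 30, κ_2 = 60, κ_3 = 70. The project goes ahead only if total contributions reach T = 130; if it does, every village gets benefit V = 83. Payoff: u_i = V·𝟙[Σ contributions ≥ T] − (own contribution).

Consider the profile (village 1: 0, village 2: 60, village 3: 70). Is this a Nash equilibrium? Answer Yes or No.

Total = 130 ≥ 130: provided.
Village 1 (pledges 0, payoff 83): pledging 30 → total 160, payoff 53. No gain.
Village 2 (pledges 60, payoff 23): dropping to 0 → total 70, payoff 0. No gain.
Village 3 (pledges 70, payoff 13): dropping to 0 → total 60, payoff 0. No gain.

Yes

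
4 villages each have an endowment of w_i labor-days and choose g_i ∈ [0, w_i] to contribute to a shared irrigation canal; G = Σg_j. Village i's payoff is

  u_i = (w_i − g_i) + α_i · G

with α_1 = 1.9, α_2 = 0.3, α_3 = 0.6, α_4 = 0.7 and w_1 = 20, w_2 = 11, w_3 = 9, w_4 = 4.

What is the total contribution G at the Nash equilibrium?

∂u_i/∂g_i = α_i − 1, so village i contributes w_i if α_i > 1, else 0.
α_i > 1 for i ∈ {1}; NE contributions (20, 0, 0, 0), G = 20.

20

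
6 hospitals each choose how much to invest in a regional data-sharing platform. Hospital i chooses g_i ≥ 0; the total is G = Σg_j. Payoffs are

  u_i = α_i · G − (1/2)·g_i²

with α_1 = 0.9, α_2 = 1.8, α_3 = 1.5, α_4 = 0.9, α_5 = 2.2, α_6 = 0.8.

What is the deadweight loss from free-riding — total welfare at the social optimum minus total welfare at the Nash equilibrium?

137.515

Hospital i's FOC: ∂u_i/∂g_i = α_i − g_i = 0, so g_i* = α_i.
NE contributions = (0.9, 1.8, 1.5, 0.9, 2.2, 0.8); G = 8.1.
W^NE = (Σα)·G − ½Σα_i² = 8.1² − ½·12.59 = 59.315.
Planner sets g_i = Σα_j = 8.1 for every i, so G^SO = 6·8.1 = 48.6.
W^SO = (Σα)·G^SO − ½·6·(Σα)² = (6/2)·8.1² = 196.83.
Deadweight loss = W^SO − W^NE = 137.515.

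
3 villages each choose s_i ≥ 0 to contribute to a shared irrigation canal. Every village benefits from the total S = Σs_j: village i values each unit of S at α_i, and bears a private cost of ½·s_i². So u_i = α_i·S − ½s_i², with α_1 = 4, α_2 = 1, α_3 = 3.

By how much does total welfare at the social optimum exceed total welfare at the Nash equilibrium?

45

Village i's FOC: ∂u_i/∂s_i = α_i − s_i = 0, so s_i* = α_i.
NE contributions = (4, 1, 3); S = 8.
W^NE = (Σα)·S − ½Σα_i² = 8² − ½·26 = 51.
Planner sets s_i = Σα_j = 8 for every i, so S^SO = 3·8 = 24.
W^SO = (Σα)·S^SO − ½·3·(Σα)² = (3/2)·8² = 96.
Deadweight loss = W^SO − W^NE = 45.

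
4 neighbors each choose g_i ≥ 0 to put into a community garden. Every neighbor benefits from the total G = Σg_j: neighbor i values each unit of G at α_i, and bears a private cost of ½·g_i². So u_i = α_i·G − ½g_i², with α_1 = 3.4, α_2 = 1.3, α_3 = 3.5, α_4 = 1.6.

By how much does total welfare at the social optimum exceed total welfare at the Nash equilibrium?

110.07

Neighbor i's FOC: ∂u_i/∂g_i = α_i − g_i = 0, so g_i* = α_i.
NE contributions = (3.4, 1.3, 3.5, 1.6); G = 9.8.
W^NE = (Σα)·G − ½Σα_i² = 9.8² − ½·28.06 = 82.01.
Planner sets g_i = Σα_j = 9.8 for every i, so G^SO = 4·9.8 = 39.2.
W^SO = (Σα)·G^SO − ½·4·(Σα)² = (4/2)·9.8² = 192.08.
Deadweight loss = W^SO − W^NE = 110.07.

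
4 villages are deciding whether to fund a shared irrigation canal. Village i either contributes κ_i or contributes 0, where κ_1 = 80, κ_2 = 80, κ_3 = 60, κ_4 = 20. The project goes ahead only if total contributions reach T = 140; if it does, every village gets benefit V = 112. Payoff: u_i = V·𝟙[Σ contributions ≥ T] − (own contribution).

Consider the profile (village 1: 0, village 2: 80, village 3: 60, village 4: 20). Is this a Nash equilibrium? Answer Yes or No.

Total = 160 ≥ 140: provided.
Village 1 (pledges 0, payoff 112): pledging 80 → total 240, payoff 32. No gain.
Village 2 (pledges 80, payoff 32): dropping to 0 → total 80, payoff 0. No gain.
Village 3 (pledges 60, payoff 52): dropping to 0 → total 100, payoff 0. No gain.
Village 4 (pledges 20, payoff 92): dropping to 0 → total 140, payoff 112. Profitable deviation.

No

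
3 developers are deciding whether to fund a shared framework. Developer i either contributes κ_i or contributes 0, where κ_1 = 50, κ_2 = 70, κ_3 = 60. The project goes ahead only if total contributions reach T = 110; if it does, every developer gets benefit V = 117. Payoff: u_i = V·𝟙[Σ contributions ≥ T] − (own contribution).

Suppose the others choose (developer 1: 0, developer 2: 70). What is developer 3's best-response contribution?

Others' total = 70. Contributing 60 brings total to 130 ≥ 110: gain V − κ_3 = 57.
Best response: 60.

60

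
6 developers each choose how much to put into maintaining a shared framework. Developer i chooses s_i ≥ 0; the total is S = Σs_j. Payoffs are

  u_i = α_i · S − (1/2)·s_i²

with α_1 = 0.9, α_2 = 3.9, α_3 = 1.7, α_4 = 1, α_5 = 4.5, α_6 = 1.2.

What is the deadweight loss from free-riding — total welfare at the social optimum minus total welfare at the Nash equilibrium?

369.28

Developer i's FOC: ∂u_i/∂s_i = α_i − s_i = 0, so s_i* = α_i.
NE contributions = (0.9, 3.9, 1.7, 1, 4.5, 1.2); S = 13.2.
W^NE = (Σα)·S − ½Σα_i² = 13.2² − ½·41.6 = 153.44.
Planner sets s_i = Σα_j = 13.2 for every i, so S^SO = 6·13.2 = 79.2.
W^SO = (Σα)·S^SO − ½·6·(Σα)² = (6/2)·13.2² = 522.72.
Deadweight loss = W^SO − W^NE = 369.28.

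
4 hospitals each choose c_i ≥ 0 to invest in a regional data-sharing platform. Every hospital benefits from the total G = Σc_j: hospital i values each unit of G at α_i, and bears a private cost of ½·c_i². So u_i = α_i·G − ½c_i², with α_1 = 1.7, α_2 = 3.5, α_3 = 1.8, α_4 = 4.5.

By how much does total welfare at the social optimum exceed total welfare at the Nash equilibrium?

151.565

Hospital i's FOC: ∂u_i/∂c_i = α_i − c_i = 0, so c_i* = α_i.
NE contributions = (1.7, 3.5, 1.8, 4.5); G = 11.5.
W^NE = (Σα)·G − ½Σα_i² = 11.5² − ½·38.63 = 112.935.
Planner sets c_i = Σα_j = 11.5 for every i, so G^SO = 4·11.5 = 46.
W^SO = (Σα)·G^SO − ½·4·(Σα)² = (4/2)·11.5² = 264.5.
Deadweight loss = W^SO − W^NE = 151.565.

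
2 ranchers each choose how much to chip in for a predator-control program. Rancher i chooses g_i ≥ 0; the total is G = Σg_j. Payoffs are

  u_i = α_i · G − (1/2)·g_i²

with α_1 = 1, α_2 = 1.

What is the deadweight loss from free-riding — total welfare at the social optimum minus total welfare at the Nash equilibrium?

1

Rancher i's FOC: ∂u_i/∂g_i = α_i − g_i = 0, so g_i* = α_i.
NE contributions = (1, 1); G = 2.
W^NE = (Σα)·G − ½Σα_i² = 2² − ½·2 = 3.
Planner sets g_i = Σα_j = 2 for every i, so G^SO = 2·2 = 4.
W^SO = (Σα)·G^SO − ½·2·(Σα)² = (2/2)·2² = 4.
Deadweight loss = W^SO − W^NE = 1.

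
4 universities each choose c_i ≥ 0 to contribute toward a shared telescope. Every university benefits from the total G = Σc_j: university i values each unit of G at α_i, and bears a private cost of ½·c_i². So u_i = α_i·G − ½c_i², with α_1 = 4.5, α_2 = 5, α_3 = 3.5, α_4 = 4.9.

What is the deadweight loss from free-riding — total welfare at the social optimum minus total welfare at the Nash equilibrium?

361.165

University i's FOC: ∂u_i/∂c_i = α_i − c_i = 0, so c_i* = α_i.
NE contributions = (4.5, 5, 3.5, 4.9); G = 17.9.
W^NE = (Σα)·G − ½Σα_i² = 17.9² − ½·81.51 = 279.655.
Planner sets c_i = Σα_j = 17.9 for every i, so G^SO = 4·17.9 = 71.6.
W^SO = (Σα)·G^SO − ½·4·(Σα)² = (4/2)·17.9² = 640.82.
Deadweight loss = W^SO − W^NE = 361.165.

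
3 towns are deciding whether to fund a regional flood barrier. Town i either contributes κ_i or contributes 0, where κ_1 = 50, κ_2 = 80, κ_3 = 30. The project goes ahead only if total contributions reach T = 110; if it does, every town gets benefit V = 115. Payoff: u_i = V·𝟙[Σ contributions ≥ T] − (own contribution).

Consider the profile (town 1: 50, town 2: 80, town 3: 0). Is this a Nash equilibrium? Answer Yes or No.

Total = 130 ≥ 110: provided.
Town 1 (pledges 50, payoff 65): dropping to 0 → total 80, payoff 0. No gain.
Town 2 (pledges 80, payoff 35): dropping to 0 → total 50, payoff 0. No gain.
Town 3 (pledges 0, payoff 115): pledging 30 → total 160, payoff 85. No gain.

Yes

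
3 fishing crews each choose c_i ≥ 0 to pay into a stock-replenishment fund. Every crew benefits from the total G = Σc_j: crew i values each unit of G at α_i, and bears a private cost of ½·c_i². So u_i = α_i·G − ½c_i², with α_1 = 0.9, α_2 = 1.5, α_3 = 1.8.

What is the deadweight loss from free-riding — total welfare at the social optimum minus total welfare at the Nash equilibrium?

11.97

Crew i's FOC: ∂u_i/∂c_i = α_i − c_i = 0, so c_i* = α_i.
NE contributions = (0.9, 1.5, 1.8); G = 4.2.
W^NE = (Σα)·G − ½Σα_i² = 4.2² − ½·6.3 = 14.49.
Planner sets c_i = Σα_j = 4.2 for every i, so G^SO = 3·4.2 = 12.6.
W^SO = (Σα)·G^SO − ½·3·(Σα)² = (3/2)·4.2² = 26.46.
Deadweight loss = W^SO − W^NE = 11.97.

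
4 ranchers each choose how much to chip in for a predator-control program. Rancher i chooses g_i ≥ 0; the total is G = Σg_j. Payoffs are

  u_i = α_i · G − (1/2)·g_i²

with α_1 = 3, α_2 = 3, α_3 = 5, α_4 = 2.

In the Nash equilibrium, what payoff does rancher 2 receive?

Rancher i's FOC: ∂u_i/∂g_i = α_i − g_i = 0, so g_i* = α_i.
NE contributions = (3, 3, 5, 2); G = 13.
u_2 = α_2·G − ½·(g_2)² = 3·13 − ½·3² = 34.5.

34.5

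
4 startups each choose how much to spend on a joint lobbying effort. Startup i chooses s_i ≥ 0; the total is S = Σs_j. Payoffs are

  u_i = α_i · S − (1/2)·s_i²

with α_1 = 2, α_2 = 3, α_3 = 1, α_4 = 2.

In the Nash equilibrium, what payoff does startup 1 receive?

Startup i's FOC: ∂u_i/∂s_i = α_i − s_i = 0, so s_i* = α_i.
NE contributions = (2, 3, 1, 2); S = 8.
u_1 = α_1·S − ½·(s_1)² = 2·8 − ½·2² = 14.

14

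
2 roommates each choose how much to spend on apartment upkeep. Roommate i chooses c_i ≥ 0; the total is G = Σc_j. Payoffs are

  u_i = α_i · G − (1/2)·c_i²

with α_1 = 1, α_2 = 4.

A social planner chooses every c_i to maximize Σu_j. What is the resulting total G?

Planner FOC: ∂(Σu_j)/∂c_i = (Σα_j) − c_i = 0, so c_i^SO = Σα_j = 5 for every i; G^SO = 10.

10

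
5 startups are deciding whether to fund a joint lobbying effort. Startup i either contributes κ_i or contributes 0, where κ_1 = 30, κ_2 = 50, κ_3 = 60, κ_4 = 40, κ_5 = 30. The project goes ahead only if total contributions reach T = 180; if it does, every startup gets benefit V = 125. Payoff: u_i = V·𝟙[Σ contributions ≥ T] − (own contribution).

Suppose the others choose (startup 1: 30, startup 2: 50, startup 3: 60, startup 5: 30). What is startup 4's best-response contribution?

40

Others' total = 170. Contributing 40 brings total to 210 ≥ 180: gain V − κ_4 = 85.
Best response: 40.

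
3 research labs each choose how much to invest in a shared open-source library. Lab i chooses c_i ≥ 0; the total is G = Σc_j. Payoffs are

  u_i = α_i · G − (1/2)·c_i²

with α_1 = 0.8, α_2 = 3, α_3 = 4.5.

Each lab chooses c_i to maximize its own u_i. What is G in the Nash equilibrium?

8.3

Lab i's FOC: ∂u_i/∂c_i = α_i − c_i = 0, so c_i* = α_i.
NE contributions = (0.8, 3, 4.5); G = 8.3.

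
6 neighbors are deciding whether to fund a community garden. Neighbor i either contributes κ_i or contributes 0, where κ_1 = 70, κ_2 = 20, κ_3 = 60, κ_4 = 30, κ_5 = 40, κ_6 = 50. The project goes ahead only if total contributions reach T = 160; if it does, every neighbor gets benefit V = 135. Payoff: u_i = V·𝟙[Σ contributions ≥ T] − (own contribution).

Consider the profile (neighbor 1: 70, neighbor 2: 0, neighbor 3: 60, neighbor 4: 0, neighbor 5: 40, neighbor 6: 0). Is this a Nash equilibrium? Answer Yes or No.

Total = 170 ≥ 160: provided.
Neighbor 1 (pledges 70, payoff 65): dropping to 0 → total 100, payoff 0. No gain.
Neighbor 2 (pledges 0, payoff 135): pledging 20 → total 190, payoff 115. No gain.
Neighbor 3 (pledges 60, payoff 75): dropping to 0 → total 110, payoff 0. No gain.
Neighbor 4 (pledges 0, payoff 135): pledging 30 → total 200, payoff 105. No gain.
Neighbor 5 (pledges 40, payoff 95): dropping to 0 → total 130, payoff 0. No gain.
Neighbor 6 (pledges 0, payoff 135): pledging 50 → total 220, payoff 85. No gain.

Yes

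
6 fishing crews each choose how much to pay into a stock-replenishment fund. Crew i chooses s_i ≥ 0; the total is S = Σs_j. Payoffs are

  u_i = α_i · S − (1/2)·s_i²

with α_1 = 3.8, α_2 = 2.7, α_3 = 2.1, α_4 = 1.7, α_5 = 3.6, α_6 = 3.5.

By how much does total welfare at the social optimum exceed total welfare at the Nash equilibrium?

Crew i's FOC: ∂u_i/∂s_i = α_i − s_i = 0, so s_i* = α_i.
NE contributions = (3.8, 2.7, 2.1, 1.7, 3.6, 3.5); S = 17.4.
W^NE = (Σα)·S − ½Σα_i² = 17.4² − ½·54.24 = 275.64.
Planner sets s_i = Σα_j = 17.4 for every i, so S^SO = 6·17.4 = 104.4.
W^SO = (Σα)·S^SO − ½·6·(Σα)² = (6/2)·17.4² = 908.28.
Deadweight loss = W^SO − W^NE = 632.64.

632.64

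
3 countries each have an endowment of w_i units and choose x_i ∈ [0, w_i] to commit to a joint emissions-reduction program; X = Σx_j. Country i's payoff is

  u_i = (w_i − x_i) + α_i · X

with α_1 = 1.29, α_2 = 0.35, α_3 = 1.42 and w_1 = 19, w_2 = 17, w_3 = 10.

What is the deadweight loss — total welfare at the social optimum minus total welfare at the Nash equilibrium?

∂u_i/∂x_i = α_i − 1, so country i contributes w_i if α_i > 1, else 0.
α_i > 1 for i ∈ {1, 3}; NE contributions (19, 0, 10), X = 29.
W^NE = Σw_i − X^NE + (Σα_i)·X^NE = 46 + 2.06·29 = 105.74.
Planner: ∂(Σu_j)/∂x_i = Σα_j − 1 = 2.06 > 0, so everyone contributes w_i; X^SO = 46, W^SO = 46 + 2.06·46 = 140.76.
Deadweight loss = 35.02.

35.02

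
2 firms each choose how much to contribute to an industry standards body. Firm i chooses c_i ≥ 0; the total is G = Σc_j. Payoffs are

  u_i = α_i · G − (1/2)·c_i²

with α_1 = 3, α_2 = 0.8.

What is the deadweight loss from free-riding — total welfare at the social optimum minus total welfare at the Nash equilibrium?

4.82

Firm i's FOC: ∂u_i/∂c_i = α_i − c_i = 0, so c_i* = α_i.
NE contributions = (3, 0.8); G = 3.8.
W^NE = (Σα)·G − ½Σα_i² = 3.8² − ½·9.64 = 9.62.
Planner sets c_i = Σα_j = 3.8 for every i, so G^SO = 2·3.8 = 7.6.
W^SO = (Σα)·G^SO − ½·2·(Σα)² = (2/2)·3.8² = 14.44.
Deadweight loss = W^SO − W^NE = 4.82.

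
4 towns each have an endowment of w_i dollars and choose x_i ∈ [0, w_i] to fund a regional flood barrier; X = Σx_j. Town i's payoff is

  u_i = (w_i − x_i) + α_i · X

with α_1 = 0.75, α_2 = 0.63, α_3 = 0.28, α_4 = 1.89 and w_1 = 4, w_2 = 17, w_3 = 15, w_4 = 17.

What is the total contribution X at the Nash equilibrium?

∂u_i/∂x_i = α_i − 1, so town i contributes w_i if α_i > 1, else 0.
α_i > 1 for i ∈ {4}; NE contributions (0, 0, 0, 17), X = 17.

17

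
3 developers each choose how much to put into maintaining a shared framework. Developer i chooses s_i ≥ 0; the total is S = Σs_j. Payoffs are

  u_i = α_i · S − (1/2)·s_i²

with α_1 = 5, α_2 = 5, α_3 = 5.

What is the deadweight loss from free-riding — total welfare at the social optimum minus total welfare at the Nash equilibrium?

150

Developer i's FOC: ∂u_i/∂s_i = α_i − s_i = 0, so s_i* = α_i.
NE contributions = (5, 5, 5); S = 15.
W^NE = (Σα)·S − ½Σα_i² = 15² − ½·75 = 187.5.
Planner sets s_i = Σα_j = 15 for every i, so S^SO = 3·15 = 45.
W^SO = (Σα)·S^SO − ½·3·(Σα)² = (3/2)·15² = 337.5.
Deadweight loss = W^SO − W^NE = 150.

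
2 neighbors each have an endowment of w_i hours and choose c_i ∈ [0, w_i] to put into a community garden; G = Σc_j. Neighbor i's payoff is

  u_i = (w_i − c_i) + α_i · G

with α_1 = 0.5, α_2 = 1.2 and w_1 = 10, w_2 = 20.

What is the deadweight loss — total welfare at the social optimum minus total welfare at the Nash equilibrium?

∂u_i/∂c_i = α_i − 1, so neighbor i contributes w_i if α_i > 1, else 0.
α_i > 1 for i ∈ {2}; NE contributions (0, 20), G = 20.
W^NE = Σw_i − G^NE + (Σα_i)·G^NE = 30 + 0.7·20 = 44.
Planner: ∂(Σu_j)/∂c_i = Σα_j − 1 = 0.7 > 0, so everyone contributes w_i; G^SO = 30, W^SO = 30 + 0.7·30 = 51.
Deadweight loss = 7.

7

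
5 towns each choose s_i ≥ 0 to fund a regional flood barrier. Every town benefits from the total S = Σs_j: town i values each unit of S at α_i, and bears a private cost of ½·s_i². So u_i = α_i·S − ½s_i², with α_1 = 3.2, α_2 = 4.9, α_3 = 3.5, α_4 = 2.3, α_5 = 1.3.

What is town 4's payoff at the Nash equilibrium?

32.315

Town i's FOC: ∂u_i/∂s_i = α_i − s_i = 0, so s_i* = α_i.
NE contributions = (3.2, 4.9, 3.5, 2.3, 1.3); S = 15.2.
u_4 = α_4·S − ½·(s_4)² = 2.3·15.2 − ½·2.3² = 32.315.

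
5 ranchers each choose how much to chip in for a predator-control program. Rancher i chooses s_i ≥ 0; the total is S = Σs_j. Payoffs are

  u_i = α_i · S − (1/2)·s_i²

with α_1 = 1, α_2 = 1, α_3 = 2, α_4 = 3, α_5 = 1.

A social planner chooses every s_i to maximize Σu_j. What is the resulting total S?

40

Planner FOC: ∂(Σu_j)/∂s_i = (Σα_j) − s_i = 0, so s_i^SO = Σα_j = 8 for every i; S^SO = 40.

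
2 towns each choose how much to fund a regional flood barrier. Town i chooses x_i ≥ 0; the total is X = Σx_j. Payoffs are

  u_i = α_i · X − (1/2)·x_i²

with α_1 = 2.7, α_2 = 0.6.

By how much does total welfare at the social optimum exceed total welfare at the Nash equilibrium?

Town i's FOC: ∂u_i/∂x_i = α_i − x_i = 0, so x_i* = α_i.
NE contributions = (2.7, 0.6); X = 3.3.
W^NE = (Σα)·X − ½Σα_i² = 3.3² − ½·7.65 = 7.065.
Planner sets x_i = Σα_j = 3.3 for every i, so X^SO = 2·3.3 = 6.6.
W^SO = (Σα)·X^SO − ½·2·(Σα)² = (2/2)·3.3² = 10.89.
Deadweight loss = W^SO − W^NE = 3.825.

3.825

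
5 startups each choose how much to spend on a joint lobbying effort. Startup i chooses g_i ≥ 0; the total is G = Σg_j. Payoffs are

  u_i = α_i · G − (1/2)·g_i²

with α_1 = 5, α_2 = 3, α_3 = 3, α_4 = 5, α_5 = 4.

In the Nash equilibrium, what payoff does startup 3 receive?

55.5

Startup i's FOC: ∂u_i/∂g_i = α_i − g_i = 0, so g_i* = α_i.
NE contributions = (5, 3, 3, 5, 4); G = 20.
u_3 = α_3·G − ½·(g_3)² = 3·20 − ½·3² = 55.5.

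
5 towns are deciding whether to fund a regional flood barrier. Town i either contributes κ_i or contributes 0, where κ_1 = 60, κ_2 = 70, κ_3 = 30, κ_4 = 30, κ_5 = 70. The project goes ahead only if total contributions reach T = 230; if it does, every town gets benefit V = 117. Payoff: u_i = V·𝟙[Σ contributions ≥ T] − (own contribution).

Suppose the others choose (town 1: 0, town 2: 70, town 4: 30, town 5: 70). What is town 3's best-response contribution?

Others' total = 170. Even contributing 30 gives 200 < 230: no benefit either way.
Best response: 0.

0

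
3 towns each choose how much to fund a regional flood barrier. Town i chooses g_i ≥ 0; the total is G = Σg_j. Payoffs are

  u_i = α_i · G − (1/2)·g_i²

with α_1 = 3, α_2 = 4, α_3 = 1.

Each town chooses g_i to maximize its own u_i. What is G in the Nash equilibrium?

Town i's FOC: ∂u_i/∂g_i = α_i − g_i = 0, so g_i* = α_i.
NE contributions = (3, 4, 1); G = 8.

8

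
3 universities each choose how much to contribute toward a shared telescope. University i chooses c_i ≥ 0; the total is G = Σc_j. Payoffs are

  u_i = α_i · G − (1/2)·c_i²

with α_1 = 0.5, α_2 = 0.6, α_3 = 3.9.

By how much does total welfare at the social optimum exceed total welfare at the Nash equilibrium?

University i's FOC: ∂u_i/∂c_i = α_i − c_i = 0, so c_i* = α_i.
NE contributions = (0.5, 0.6, 3.9); G = 5.
W^NE = (Σα)·G − ½Σα_i² = 5² − ½·15.82 = 17.09.
Planner sets c_i = Σα_j = 5 for every i, so G^SO = 3·5 = 15.
W^SO = (Σα)·G^SO − ½·3·(Σα)² = (3/2)·5² = 37.5.
Deadweight loss = W^SO − W^NE = 20.41.

20.41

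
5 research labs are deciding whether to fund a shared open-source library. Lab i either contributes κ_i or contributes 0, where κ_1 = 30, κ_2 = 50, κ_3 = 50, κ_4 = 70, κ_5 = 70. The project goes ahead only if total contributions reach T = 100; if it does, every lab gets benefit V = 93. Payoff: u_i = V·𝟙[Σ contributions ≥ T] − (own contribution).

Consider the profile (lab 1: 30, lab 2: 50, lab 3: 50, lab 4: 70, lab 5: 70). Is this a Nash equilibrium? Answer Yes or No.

No

Total = 270 ≥ 100: provided.
Lab 1 (pledges 30, payoff 63): dropping to 0 → total 240, payoff 93. Profitable deviation.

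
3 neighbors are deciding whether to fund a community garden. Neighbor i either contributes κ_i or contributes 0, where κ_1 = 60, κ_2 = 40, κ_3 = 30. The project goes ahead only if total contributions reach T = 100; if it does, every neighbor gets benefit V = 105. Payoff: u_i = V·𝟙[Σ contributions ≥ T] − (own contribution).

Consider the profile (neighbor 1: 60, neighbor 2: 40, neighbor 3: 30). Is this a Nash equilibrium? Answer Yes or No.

No

Total = 130 ≥ 100: provided.
Neighbor 1 (pledges 60, payoff 45): dropping to 0 → total 70, payoff 0. No gain.
Neighbor 2 (pledges 40, payoff 65): dropping to 0 → total 90, payoff 0. No gain.
Neighbor 3 (pledges 30, payoff 75): dropping to 0 → total 100, payoff 105. Profitable deviation.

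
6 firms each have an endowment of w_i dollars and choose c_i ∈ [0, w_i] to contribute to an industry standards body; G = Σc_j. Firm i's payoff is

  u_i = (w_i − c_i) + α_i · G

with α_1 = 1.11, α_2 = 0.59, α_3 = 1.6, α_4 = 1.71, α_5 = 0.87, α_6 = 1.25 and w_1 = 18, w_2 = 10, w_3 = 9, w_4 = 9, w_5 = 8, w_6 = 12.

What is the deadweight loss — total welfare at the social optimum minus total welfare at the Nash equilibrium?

110.34

∂u_i/∂c_i = α_i − 1, so firm i contributes w_i if α_i > 1, else 0.
α_i > 1 for i ∈ {1, 3, 4, 6}; NE contributions (18, 0, 9, 9, 0, 12), G = 48.
W^NE = Σw_i − G^NE + (Σα_i)·G^NE = 66 + 6.13·48 = 360.24.
Planner: ∂(Σu_j)/∂c_i = Σα_j − 1 = 6.13 > 0, so everyone contributes w_i; G^SO = 66, W^SO = 66 + 6.13·66 = 470.58.
Deadweight loss = 110.34.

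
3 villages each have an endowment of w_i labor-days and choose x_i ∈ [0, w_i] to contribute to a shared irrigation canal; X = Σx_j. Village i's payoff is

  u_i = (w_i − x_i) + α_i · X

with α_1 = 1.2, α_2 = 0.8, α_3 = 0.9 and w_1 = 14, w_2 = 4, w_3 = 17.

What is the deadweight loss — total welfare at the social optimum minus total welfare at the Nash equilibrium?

39.9

∂u_i/∂x_i = α_i − 1, so village i contributes w_i if α_i > 1, else 0.
α_i > 1 for i ∈ {1}; NE contributions (14, 0, 0), X = 14.
W^NE = Σw_i − X^NE + (Σα_i)·X^NE = 35 + 1.9·14 = 61.6.
Planner: ∂(Σu_j)/∂x_i = Σα_j − 1 = 1.9 > 0, so everyone contributes w_i; X^SO = 35, W^SO = 35 + 1.9·35 = 101.5.
Deadweight loss = 39.9.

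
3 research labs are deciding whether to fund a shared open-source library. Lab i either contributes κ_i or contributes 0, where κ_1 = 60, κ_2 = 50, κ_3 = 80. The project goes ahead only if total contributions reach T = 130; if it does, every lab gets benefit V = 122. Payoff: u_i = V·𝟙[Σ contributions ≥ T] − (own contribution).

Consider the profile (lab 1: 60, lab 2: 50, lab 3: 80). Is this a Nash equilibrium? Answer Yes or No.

No

Total = 190 ≥ 130: provided.
Lab 1 (pledges 60, payoff 62): dropping to 0 → total 130, payoff 122. Profitable deviation.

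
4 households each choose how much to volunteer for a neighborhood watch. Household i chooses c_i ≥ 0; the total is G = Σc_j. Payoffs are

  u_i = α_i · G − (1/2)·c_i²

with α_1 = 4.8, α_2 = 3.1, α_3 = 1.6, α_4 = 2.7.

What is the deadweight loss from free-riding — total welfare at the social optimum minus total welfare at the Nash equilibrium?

170.09

Household i's FOC: ∂u_i/∂c_i = α_i − c_i = 0, so c_i* = α_i.
NE contributions = (4.8, 3.1, 1.6, 2.7); G = 12.2.
W^NE = (Σα)·G − ½Σα_i² = 12.2² − ½·42.5 = 127.59.
Planner sets c_i = Σα_j = 12.2 for every i, so G^SO = 4·12.2 = 48.8.
W^SO = (Σα)·G^SO − ½·4·(Σα)² = (4/2)·12.2² = 297.68.
Deadweight loss = W^SO − W^NE = 170.09.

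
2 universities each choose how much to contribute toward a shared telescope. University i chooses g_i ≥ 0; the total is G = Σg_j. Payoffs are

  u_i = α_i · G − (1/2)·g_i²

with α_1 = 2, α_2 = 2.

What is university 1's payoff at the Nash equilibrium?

University i's FOC: ∂u_i/∂g_i = α_i − g_i = 0, so g_i* = α_i.
NE contributions = (2, 2); G = 4.
u_1 = α_1·G − ½·(g_1)² = 2·4 − ½·2² = 6.

6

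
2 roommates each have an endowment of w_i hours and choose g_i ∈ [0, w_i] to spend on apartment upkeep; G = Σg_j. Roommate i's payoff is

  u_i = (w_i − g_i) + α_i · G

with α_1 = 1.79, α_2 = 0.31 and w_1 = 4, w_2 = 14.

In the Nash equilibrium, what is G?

∂u_i/∂g_i = α_i − 1, so roommate i contributes w_i if α_i > 1, else 0.
α_i > 1 for i ∈ {1}; NE contributions (4, 0), G = 4.

4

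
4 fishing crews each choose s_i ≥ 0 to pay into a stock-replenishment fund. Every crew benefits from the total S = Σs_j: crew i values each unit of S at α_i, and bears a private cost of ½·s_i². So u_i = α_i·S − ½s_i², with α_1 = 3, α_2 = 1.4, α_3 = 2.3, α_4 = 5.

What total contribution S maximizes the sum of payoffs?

46.8

Planner FOC: ∂(Σu_j)/∂s_i = (Σα_j) − s_i = 0, so s_i^SO = Σα_j = 11.7 for every i; S^SO = 46.8.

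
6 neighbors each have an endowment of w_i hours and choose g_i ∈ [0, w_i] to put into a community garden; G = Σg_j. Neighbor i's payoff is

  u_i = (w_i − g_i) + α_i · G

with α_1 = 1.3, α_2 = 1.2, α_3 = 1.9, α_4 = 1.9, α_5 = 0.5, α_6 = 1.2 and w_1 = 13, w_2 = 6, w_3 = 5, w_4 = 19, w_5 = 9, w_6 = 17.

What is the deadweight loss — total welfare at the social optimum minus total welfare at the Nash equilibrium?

∂u_i/∂g_i = α_i − 1, so neighbor i contributes w_i if α_i > 1, else 0.
α_i > 1 for i ∈ {1, 2, 3, 4, 6}; NE contributions (13, 6, 5, 19, 0, 17), G = 60.
W^NE = Σw_i − G^NE + (Σα_i)·G^NE = 69 + 7·60 = 489.
Planner: ∂(Σu_j)/∂g_i = Σα_j − 1 = 7 > 0, so everyone contributes w_i; G^SO = 69, W^SO = 69 + 7·69 = 552.
Deadweight loss = 63.

63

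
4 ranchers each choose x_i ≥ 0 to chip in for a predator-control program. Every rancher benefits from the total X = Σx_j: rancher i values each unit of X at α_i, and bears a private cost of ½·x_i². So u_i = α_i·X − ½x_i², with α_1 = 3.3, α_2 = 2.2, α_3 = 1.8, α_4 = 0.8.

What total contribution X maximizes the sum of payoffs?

Planner FOC: ∂(Σu_j)/∂x_i = (Σα_j) − x_i = 0, so x_i^SO = Σα_j = 8.1 for every i; X^SO = 32.4.

32.4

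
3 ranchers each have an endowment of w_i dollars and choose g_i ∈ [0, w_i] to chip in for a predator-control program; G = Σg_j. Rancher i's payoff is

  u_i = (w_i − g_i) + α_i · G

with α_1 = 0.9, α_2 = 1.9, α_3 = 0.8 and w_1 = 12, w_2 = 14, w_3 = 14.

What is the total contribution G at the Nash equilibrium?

14

∂u_i/∂g_i = α_i − 1, so rancher i contributes w_i if α_i > 1, else 0.
α_i > 1 for i ∈ {2}; NE contributions (0, 14, 0), G = 14.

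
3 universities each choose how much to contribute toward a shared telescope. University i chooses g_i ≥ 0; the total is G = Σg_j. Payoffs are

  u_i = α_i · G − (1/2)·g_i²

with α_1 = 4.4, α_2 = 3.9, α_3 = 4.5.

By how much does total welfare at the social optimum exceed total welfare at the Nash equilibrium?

109.33

University i's FOC: ∂u_i/∂g_i = α_i − g_i = 0, so g_i* = α_i.
NE contributions = (4.4, 3.9, 4.5); G = 12.8.
W^NE = (Σα)·G − ½Σα_i² = 12.8² − ½·54.82 = 136.43.
Planner sets g_i = Σα_j = 12.8 for every i, so G^SO = 3·12.8 = 38.4.
W^SO = (Σα)·G^SO − ½·3·(Σα)² = (3/2)·12.8² = 245.76.
Deadweight loss = W^SO − W^NE = 109.33.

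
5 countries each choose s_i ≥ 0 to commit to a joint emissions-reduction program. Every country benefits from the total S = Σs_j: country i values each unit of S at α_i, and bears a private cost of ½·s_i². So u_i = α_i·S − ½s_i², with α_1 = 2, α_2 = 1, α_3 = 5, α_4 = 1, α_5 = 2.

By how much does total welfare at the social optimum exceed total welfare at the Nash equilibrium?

199

Country i's FOC: ∂u_i/∂s_i = α_i − s_i = 0, so s_i* = α_i.
NE contributions = (2, 1, 5, 1, 2); S = 11.
W^NE = (Σα)·S − ½Σα_i² = 11² − ½·35 = 103.5.
Planner sets s_i = Σα_j = 11 for every i, so S^SO = 5·11 = 55.
W^SO = (Σα)·S^SO − ½·5·(Σα)² = (5/2)·11² = 302.5.
Deadweight loss = W^SO − W^NE = 199.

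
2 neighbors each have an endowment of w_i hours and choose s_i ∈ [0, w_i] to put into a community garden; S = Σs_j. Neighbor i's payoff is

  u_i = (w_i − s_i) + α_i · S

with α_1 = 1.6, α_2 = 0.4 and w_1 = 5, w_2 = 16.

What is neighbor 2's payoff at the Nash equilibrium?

18

∂u_i/∂s_i = α_i − 1, so neighbor i contributes w_i if α_i > 1, else 0.
α_i > 1 for i ∈ {1}; NE contributions (5, 0), S = 5.
u_2 = (16 − 0) + 0.4·5 = 18.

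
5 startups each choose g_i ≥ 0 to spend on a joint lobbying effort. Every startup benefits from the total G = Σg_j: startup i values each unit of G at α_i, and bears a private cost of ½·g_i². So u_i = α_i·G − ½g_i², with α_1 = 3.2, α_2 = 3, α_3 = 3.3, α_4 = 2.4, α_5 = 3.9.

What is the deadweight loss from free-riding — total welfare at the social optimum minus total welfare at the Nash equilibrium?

400.01

Startup i's FOC: ∂u_i/∂g_i = α_i − g_i = 0, so g_i* = α_i.
NE contributions = (3.2, 3, 3.3, 2.4, 3.9); G = 15.8.
W^NE = (Σα)·G − ½Σα_i² = 15.8² − ½·51.1 = 224.09.
Planner sets g_i = Σα_j = 15.8 for every i, so G^SO = 5·15.8 = 79.
W^SO = (Σα)·G^SO − ½·5·(Σα)² = (5/2)·15.8² = 624.1.
Deadweight loss = W^SO − W^NE = 400.01.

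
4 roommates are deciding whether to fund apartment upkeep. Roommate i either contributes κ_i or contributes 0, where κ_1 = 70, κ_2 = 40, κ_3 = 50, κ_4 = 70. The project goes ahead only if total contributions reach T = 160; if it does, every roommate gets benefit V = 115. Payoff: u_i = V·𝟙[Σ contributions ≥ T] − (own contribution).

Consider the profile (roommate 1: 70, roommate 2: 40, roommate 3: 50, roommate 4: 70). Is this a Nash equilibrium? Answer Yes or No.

No

Total = 230 ≥ 160: provided.
Roommate 1 (pledges 70, payoff 45): dropping to 0 → total 160, payoff 115. Profitable deviation.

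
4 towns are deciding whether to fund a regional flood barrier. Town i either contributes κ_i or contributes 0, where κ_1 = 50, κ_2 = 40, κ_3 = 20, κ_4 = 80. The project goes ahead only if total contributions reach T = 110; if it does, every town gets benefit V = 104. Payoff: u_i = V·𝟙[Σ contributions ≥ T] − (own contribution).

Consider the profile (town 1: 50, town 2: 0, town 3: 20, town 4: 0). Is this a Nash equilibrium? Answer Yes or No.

Total = 70 < 110: not provided.
Town 1 (pledges 50, payoff -50): dropping to 0 → total 20, payoff 0. Profitable deviation.

No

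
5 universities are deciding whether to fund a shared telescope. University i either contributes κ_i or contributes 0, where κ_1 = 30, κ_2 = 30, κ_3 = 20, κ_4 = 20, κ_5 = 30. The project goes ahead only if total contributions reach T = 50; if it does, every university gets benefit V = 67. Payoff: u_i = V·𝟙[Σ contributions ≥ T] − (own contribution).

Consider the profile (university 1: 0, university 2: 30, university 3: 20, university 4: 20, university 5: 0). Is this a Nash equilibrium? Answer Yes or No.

No

Total = 70 ≥ 50: provided.
University 1 (pledges 0, payoff 67): pledging 30 → total 100, payoff 37. No gain.
University 2 (pledges 30, payoff 37): dropping to 0 → total 40, payoff 0. No gain.
University 3 (pledges 20, payoff 47): dropping to 0 → total 50, payoff 67. Profitable deviation.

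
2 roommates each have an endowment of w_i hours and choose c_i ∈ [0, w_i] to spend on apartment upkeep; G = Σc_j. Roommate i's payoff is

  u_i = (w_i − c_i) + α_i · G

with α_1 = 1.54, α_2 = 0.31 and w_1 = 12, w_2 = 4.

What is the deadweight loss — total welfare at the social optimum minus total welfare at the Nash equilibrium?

∂u_i/∂c_i = α_i − 1, so roommate i contributes w_i if α_i > 1, else 0.
α_i > 1 for i ∈ {1}; NE contributions (12, 0), G = 12.
W^NE = Σw_i − G^NE + (Σα_i)·G^NE = 16 + 0.85·12 = 26.2.
Planner: ∂(Σu_j)/∂c_i = Σα_j − 1 = 0.85 > 0, so everyone contributes w_i; G^SO = 16, W^SO = 16 + 0.85·16 = 29.6.
Deadweight loss = 3.4.

3.4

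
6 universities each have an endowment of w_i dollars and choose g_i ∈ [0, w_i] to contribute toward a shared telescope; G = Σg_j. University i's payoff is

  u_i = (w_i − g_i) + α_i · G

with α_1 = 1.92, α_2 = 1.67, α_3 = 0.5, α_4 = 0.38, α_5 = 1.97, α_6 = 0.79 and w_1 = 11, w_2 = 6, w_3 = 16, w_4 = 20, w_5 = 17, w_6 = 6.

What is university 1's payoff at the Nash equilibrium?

∂u_i/∂g_i = α_i − 1, so university i contributes w_i if α_i > 1, else 0.
α_i > 1 for i ∈ {1, 2, 5}; NE contributions (11, 6, 0, 0, 17, 0), G = 34.
u_1 = (11 − 11) + 1.92·34 = 65.28.

65.28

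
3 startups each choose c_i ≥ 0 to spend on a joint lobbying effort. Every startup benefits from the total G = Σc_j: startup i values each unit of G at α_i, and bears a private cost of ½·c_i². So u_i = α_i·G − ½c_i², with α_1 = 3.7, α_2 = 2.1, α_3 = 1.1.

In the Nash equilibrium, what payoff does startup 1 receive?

Startup i's FOC: ∂u_i/∂c_i = α_i − c_i = 0, so c_i* = α_i.
NE contributions = (3.7, 2.1, 1.1); G = 6.9.
u_1 = α_1·G − ½·(c_1)² = 3.7·6.9 − ½·3.7² = 18.685.

18.685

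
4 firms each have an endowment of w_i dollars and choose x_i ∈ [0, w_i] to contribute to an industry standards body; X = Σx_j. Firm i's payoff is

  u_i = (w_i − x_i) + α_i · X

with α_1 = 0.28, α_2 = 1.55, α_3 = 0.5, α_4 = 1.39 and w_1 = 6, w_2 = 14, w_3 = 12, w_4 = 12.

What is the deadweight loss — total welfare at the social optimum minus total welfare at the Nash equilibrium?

48.96

∂u_i/∂x_i = α_i − 1, so firm i contributes w_i if α_i > 1, else 0.
α_i > 1 for i ∈ {2, 4}; NE contributions (0, 14, 0, 12), X = 26.
W^NE = Σw_i − X^NE + (Σα_i)·X^NE = 44 + 2.72·26 = 114.72.
Planner: ∂(Σu_j)/∂x_i = Σα_j − 1 = 2.72 > 0, so everyone contributes w_i; X^SO = 44, W^SO = 44 + 2.72·44 = 163.68.
Deadweight loss = 48.96.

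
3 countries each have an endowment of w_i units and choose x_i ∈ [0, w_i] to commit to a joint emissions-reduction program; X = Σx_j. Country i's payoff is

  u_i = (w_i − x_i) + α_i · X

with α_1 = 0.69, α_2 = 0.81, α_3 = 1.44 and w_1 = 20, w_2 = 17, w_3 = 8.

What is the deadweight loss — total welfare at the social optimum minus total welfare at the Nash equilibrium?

∂u_i/∂x_i = α_i − 1, so country i contributes w_i if α_i > 1, else 0.
α_i > 1 for i ∈ {3}; NE contributions (0, 0, 8), X = 8.
W^NE = Σw_i − X^NE + (Σα_i)·X^NE = 45 + 1.94·8 = 60.52.
Planner: ∂(Σu_j)/∂x_i = Σα_j − 1 = 1.94 > 0, so everyone contributes w_i; X^SO = 45, W^SO = 45 + 1.94·45 = 132.3.
Deadweight loss = 71.78.

71.78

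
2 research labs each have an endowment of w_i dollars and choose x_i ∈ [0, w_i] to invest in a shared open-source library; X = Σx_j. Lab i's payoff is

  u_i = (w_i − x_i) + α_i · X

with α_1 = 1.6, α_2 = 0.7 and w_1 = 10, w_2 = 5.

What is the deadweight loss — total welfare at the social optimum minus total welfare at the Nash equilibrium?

∂u_i/∂x_i = α_i − 1, so lab i contributes w_i if α_i > 1, else 0.
α_i > 1 for i ∈ {1}; NE contributions (10, 0), X = 10.
W^NE = Σw_i − X^NE + (Σα_i)·X^NE = 15 + 1.3·10 = 28.
Planner: ∂(Σu_j)/∂x_i = Σα_j − 1 = 1.3 > 0, so everyone contributes w_i; X^SO = 15, W^SO = 15 + 1.3·15 = 34.5.
Deadweight loss = 6.5.

6.5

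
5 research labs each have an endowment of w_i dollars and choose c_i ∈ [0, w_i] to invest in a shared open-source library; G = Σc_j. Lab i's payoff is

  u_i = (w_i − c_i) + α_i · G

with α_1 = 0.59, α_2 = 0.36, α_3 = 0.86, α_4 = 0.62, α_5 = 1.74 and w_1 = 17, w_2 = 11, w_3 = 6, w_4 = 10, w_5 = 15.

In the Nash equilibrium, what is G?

∂u_i/∂c_i = α_i − 1, so lab i contributes w_i if α_i > 1, else 0.
α_i > 1 for i ∈ {5}; NE contributions (0, 0, 0, 0, 15), G = 15.

15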